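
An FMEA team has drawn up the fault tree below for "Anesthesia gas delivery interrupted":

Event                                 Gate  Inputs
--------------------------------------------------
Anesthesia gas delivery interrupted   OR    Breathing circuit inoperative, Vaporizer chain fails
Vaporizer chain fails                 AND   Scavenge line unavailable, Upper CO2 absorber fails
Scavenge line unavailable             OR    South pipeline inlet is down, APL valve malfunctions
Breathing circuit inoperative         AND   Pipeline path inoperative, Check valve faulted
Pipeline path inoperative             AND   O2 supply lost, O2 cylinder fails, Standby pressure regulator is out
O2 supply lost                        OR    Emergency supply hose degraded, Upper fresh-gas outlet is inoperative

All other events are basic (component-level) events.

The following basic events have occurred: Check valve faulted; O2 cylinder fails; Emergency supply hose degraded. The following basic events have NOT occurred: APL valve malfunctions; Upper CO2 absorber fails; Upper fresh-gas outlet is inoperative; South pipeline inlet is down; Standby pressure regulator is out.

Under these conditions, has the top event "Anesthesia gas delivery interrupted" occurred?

O2 supply lost [OR]: Emergency supply hose degraded=occurs, Upper fresh-gas outlet is inoperative=not → at least one input occurs → occurs.
Pipeline path inoperative [AND]: O2 supply lost=occurs, O2 cylinder fails=occurs, Standby pressure regulator is out=not → not all inputs occur → does not occur.
Breathing circuit inoperative [AND]: Pipeline path inoperative=not, Check valve faulted=occurs → not all inputs occur → does not occur.
Scavenge line unavailable [OR]: South pipeline inlet is down=not, APL valve malfunctions=not → no input occurs → does not occur.
Vaporizer chain fails [AND]: Scavenge line unavailable=not, Upper CO2 absorber fails=not → not all inputs occur → does not occur.
Anesthesia gas delivery interrupted [OR]: Breathing circuit inoperative=not, Vaporizer chain fails=not → no input occurs → does not occur.

No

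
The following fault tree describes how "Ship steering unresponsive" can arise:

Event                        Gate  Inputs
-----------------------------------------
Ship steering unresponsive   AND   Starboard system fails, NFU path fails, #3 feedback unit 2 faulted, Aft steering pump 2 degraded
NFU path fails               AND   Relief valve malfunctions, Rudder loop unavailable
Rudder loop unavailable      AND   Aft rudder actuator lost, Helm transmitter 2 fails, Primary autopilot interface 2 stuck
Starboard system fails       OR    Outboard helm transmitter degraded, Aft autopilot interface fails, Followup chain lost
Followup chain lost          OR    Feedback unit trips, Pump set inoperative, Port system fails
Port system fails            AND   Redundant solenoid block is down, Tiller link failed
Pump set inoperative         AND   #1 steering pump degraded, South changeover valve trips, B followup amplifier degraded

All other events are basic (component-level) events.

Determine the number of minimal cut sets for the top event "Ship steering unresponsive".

Pump set inoperative [AND]: one cut set from each child combined → 1 × 1 × 1 = 1 cut set(s).
Port system fails [AND]: one cut set from each child combined → 1 × 1 = 1 cut set(s).
Followup chain lost [OR]: union of children's cut sets → 3 cut set(s).
Starboard system fails [OR]: union of children's cut sets → 5 cut set(s).
Rudder loop unavailable [AND]: one cut set from each child combined → 1 × 1 × 1 = 1 cut set(s).
NFU path fails [AND]: one cut set from each child combined → 1 × 1 = 1 cut set(s).
Ship steering unresponsive [AND]: one cut set from each child combined → 5 × 1 × 1 × 1 = 5 cut set(s).
Minimal cut sets: {#3 feedback unit 2 faulted, Aft rudder actuator lost, Aft steering pump 2 degraded, Helm transmitter 2 fails, Outboard helm transmitter degraded, Primary autopilot interface 2 stuck, Relief valve malfunctions}; {#3 feedback unit 2 faulted, Aft autopilot interface fails, Aft rudder actuator lost, Aft steering pump 2 degraded, Helm transmitter 2 fails, Primary autopilot interface 2 stuck, Relief valve malfunctions}; {#3 feedback unit 2 faulted, Aft rudder actuator lost, Aft steering pump 2 degraded, Feedback unit trips, Helm transmitter 2 fails, Primary autopilot interface 2 stuck, Relief valve malfunctions}; {#1 steering pump degraded, #3 feedback unit 2 faulted, Aft rudder actuator lost, Aft steering pump 2 degraded, B followup amplifier degraded, Helm transmitter 2 fails, Primary autopilot interface 2 stuck, Relief valve malfunctions, South changeover valve trips}; {#3 feedback unit 2 faulted, Aft rudder actuator lost, Aft steering pump 2 degraded, Helm transmitter 2 fails, Primary autopilot interface 2 stuck, Redundant solenoid block is down, Relief valve malfunctions, Tiller link failed}.

5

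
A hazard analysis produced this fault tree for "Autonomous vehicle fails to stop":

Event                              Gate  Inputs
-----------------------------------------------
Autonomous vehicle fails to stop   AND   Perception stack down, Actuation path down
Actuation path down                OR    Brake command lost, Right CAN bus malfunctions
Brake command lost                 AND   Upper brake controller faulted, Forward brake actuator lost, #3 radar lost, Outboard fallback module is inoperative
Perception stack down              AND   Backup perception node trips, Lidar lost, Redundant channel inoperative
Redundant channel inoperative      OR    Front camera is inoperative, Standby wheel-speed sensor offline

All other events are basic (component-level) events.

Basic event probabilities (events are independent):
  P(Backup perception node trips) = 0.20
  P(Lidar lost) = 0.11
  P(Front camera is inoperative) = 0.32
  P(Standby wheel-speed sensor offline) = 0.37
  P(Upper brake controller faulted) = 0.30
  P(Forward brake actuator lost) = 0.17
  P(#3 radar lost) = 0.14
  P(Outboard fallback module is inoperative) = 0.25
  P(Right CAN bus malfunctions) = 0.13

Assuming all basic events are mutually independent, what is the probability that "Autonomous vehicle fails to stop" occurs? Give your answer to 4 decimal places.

P(Redundant channel inoperative) [OR] = 1 − (1−0.32) × (1−0.37) = 0.571600
P(Perception stack down) [AND] = 0.20 × 0.11 × 0.571600 = 0.012575
P(Brake command lost) [AND] = 0.30 × 0.17 × 0.14 × 0.25 = 0.001785
P(Actuation path down) [OR] = 1 − (1−0.001785) × (1−0.13) = 0.131553
P(Autonomous vehicle fails to stop) [AND] = 0.012575 × 0.131553 = 0.001654
Rounded to 4 decimal places: P(Autonomous vehicle fails to stop) ≈ 0.0017.

0.0017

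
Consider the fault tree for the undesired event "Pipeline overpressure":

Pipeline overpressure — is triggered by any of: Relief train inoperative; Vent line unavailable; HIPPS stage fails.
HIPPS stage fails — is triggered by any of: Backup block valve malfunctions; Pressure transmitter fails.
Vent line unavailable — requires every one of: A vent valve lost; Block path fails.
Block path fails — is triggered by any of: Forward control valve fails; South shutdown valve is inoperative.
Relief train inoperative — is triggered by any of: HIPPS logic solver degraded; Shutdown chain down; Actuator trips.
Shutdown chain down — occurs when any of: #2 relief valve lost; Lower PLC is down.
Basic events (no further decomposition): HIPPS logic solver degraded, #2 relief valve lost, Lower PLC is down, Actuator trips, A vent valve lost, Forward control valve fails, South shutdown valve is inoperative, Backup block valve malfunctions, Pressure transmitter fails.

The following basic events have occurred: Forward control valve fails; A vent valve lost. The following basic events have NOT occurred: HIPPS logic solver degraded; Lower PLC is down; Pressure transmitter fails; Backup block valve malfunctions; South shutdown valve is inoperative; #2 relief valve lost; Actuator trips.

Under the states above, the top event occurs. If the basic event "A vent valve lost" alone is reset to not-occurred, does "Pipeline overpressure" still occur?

No

Counterfactual: set "A vent valve lost" to not occurred.
Shutdown chain down [OR]: #2 relief valve lost=not, Lower PLC is down=not → no input occurs → does not occur.
Relief train inoperative [OR]: HIPPS logic solver degraded=not, Shutdown chain down=not, Actuator trips=not → no input occurs → does not occur.
Block path fails [OR]: Forward control valve fails=occurs, South shutdown valve is inoperative=not → at least one input occurs → occurs.
Vent line unavailable [AND]: A vent valve lost=not, Block path fails=occurs → not all inputs occur → does not occur.
HIPPS stage fails [OR]: Backup block valve malfunctions=not, Pressure transmitter fails=not → no input occurs → does not occur.
Pipeline overpressure [OR]: Relief train inoperative=not, Vent line unavailable=not, HIPPS stage fails=not → no input occurs → does not occur.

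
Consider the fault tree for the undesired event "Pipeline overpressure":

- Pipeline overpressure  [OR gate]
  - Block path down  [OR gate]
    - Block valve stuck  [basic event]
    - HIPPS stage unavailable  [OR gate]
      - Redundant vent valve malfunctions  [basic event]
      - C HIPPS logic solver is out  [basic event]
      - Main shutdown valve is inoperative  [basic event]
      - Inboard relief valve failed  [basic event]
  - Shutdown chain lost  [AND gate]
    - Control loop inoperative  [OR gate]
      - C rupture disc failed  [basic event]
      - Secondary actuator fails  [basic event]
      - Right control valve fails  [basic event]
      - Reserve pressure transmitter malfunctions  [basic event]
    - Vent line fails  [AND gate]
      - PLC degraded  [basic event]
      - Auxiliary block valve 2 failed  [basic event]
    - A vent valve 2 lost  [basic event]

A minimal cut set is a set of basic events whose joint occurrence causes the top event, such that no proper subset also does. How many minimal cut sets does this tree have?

HIPPS stage unavailable [OR]: union of children's cut sets → 4 cut set(s).
Block path down [OR]: union of children's cut sets → 5 cut set(s).
Control loop inoperative [OR]: union of children's cut sets → 4 cut set(s).
Vent line fails [AND]: one cut set from each child combined → 1 × 1 = 1 cut set(s).
Shutdown chain lost [AND]: one cut set from each child combined → 4 × 1 × 1 = 4 cut set(s).
Pipeline overpressure [OR]: union of children's cut sets → 9 cut set(s).
Minimal cut sets: {Block valve stuck}; {Redundant vent valve malfunctions}; {C HIPPS logic solver is out}; {Main shutdown valve is inoperative}; {Inboard relief valve failed}; {A vent valve 2 lost, Auxiliary block valve 2 failed, C rupture disc failed, PLC degraded}; {A vent valve 2 lost, Auxiliary block valve 2 failed, PLC degraded, Secondary actuator fails}; {A vent valve 2 lost, Auxiliary block valve 2 failed, PLC degraded, Right control valve fails}; {A vent valve 2 lost, Auxiliary block valve 2 failed, PLC degraded, Reserve pressure transmitter malfunctions}.

9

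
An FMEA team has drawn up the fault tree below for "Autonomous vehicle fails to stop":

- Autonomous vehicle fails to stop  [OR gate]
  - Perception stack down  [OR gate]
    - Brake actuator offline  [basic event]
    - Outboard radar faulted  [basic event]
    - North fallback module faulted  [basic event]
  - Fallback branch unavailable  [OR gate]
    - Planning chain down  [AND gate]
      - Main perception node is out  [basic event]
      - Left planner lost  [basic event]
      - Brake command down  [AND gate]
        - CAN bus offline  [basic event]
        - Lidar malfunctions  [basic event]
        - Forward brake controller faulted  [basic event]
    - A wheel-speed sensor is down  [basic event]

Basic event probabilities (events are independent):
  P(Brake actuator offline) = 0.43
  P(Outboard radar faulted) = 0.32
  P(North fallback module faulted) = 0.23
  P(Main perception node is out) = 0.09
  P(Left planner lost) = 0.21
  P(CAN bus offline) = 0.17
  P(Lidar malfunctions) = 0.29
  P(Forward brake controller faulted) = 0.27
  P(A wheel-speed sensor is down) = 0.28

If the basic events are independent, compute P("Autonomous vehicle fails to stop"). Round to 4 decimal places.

0.7852

P(Perception stack down) [OR] = 1 − (1−0.43) × (1−0.32) × (1−0.23) = 0.701548
P(Brake command down) [AND] = 0.17 × 0.29 × 0.27 = 0.013311
P(Planning chain down) [AND] = 0.09 × 0.21 × 0.013311 = 0.000252
P(Fallback branch unavailable) [OR] = 1 − (1−0.000252) × (1−0.28) = 0.280181
P(Autonomous vehicle fails to stop) [OR] = 1 − (1−0.701548) × (1−0.280181) = 0.785169
Rounded to 4 decimal places: P(Autonomous vehicle fails to stop) ≈ 0.7852.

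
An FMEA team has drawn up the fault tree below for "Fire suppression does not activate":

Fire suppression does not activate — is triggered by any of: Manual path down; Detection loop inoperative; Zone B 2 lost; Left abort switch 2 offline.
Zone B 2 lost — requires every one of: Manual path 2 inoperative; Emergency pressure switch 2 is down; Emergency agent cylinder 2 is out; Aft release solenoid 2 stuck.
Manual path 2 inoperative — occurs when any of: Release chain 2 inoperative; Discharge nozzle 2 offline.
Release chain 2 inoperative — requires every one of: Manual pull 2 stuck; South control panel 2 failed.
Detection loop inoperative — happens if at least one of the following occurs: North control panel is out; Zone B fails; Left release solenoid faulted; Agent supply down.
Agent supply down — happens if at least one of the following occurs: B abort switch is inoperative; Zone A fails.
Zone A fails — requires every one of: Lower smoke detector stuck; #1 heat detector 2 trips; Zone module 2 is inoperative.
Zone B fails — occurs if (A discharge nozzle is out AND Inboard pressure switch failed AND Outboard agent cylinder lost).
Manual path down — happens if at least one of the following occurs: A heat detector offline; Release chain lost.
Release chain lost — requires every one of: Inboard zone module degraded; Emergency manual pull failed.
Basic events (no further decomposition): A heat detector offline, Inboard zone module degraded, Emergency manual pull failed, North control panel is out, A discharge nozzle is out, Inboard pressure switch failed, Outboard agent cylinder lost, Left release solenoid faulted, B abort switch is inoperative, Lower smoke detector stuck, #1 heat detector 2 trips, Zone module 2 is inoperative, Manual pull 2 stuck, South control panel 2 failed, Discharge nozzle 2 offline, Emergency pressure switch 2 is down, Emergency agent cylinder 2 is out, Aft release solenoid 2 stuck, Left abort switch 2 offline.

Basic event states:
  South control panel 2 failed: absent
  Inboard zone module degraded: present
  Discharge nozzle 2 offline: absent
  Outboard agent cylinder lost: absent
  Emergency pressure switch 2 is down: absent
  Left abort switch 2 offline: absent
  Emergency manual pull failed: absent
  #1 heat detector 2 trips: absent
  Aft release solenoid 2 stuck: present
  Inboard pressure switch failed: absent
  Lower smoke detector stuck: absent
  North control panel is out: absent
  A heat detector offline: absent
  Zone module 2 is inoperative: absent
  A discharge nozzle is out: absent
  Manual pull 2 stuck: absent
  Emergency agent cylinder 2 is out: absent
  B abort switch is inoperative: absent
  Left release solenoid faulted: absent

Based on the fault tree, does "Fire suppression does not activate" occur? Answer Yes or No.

Release chain lost [AND]: Inboard zone module degraded=occurs, Emergency manual pull failed=not → not all inputs occur → does not occur.
Manual path down [OR]: A heat detector offline=not, Release chain lost=not → no input occurs → does not occur.
Zone B fails [AND]: A discharge nozzle is out=not, Inboard pressure switch failed=not, Outboard agent cylinder lost=not → not all inputs occur → does not occur.
Zone A fails [AND]: Lower smoke detector stuck=not, #1 heat detector 2 trips=not, Zone module 2 is inoperative=not → not all inputs occur → does not occur.
Agent supply down [OR]: B abort switch is inoperative=not, Zone A fails=not → no input occurs → does not occur.
Detection loop inoperative [OR]: North control panel is out=not, Zone B fails=not, Left release solenoid faulted=not, Agent supply down=not → no input occurs → does not occur.
Release chain 2 inoperative [AND]: Manual pull 2 stuck=not, South control panel 2 failed=not → not all inputs occur → does not occur.
Manual path 2 inoperative [OR]: Release chain 2 inoperative=not, Discharge nozzle 2 offline=not → no input occurs → does not occur.
Zone B 2 lost [AND]: Manual path 2 inoperative=not, Emergency pressure switch 2 is down=not, Emergency agent cylinder 2 is out=not, Aft release solenoid 2 stuck=occurs → not all inputs occur → does not occur.
Fire suppression does not activate [OR]: Manual path down=not, Detection loop inoperative=not, Zone B 2 lost=not, Left abort switch 2 offline=not → no input occurs → does not occur.

No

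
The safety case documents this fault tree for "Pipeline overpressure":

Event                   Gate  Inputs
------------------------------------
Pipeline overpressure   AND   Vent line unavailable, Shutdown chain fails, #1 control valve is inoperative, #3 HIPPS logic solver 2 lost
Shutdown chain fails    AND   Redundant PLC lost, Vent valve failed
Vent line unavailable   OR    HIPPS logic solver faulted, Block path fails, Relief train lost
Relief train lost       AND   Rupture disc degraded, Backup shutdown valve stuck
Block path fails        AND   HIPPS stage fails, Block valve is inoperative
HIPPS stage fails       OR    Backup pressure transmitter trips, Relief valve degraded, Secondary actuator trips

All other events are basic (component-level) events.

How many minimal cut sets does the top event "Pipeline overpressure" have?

5

HIPPS stage fails [OR]: union of children's cut sets → 3 cut set(s).
Block path fails [AND]: one cut set from each child combined → 3 × 1 = 3 cut set(s).
Relief train lost [AND]: one cut set from each child combined → 1 × 1 = 1 cut set(s).
Vent line unavailable [OR]: union of children's cut sets → 5 cut set(s).
Shutdown chain fails [AND]: one cut set from each child combined → 1 × 1 = 1 cut set(s).
Pipeline overpressure [AND]: one cut set from each child combined → 5 × 1 × 1 × 1 = 5 cut set(s).
Minimal cut sets: {#1 control valve is inoperative, #3 HIPPS logic solver 2 lost, HIPPS logic solver faulted, Redundant PLC lost, Vent valve failed}; {#1 control valve is inoperative, #3 HIPPS logic solver 2 lost, Backup pressure transmitter trips, Block valve is inoperative, Redundant PLC lost, Vent valve failed}; {#1 control valve is inoperative, #3 HIPPS logic solver 2 lost, Block valve is inoperative, Redundant PLC lost, Relief valve degraded, Vent valve failed}; {#1 control valve is inoperative, #3 HIPPS logic solver 2 lost, Block valve is inoperative, Redundant PLC lost, Secondary actuator trips, Vent valve failed}; {#1 control valve is inoperative, #3 HIPPS logic solver 2 lost, Backup shutdown valve stuck, Redundant PLC lost, Rupture disc degraded, Vent valve failed}.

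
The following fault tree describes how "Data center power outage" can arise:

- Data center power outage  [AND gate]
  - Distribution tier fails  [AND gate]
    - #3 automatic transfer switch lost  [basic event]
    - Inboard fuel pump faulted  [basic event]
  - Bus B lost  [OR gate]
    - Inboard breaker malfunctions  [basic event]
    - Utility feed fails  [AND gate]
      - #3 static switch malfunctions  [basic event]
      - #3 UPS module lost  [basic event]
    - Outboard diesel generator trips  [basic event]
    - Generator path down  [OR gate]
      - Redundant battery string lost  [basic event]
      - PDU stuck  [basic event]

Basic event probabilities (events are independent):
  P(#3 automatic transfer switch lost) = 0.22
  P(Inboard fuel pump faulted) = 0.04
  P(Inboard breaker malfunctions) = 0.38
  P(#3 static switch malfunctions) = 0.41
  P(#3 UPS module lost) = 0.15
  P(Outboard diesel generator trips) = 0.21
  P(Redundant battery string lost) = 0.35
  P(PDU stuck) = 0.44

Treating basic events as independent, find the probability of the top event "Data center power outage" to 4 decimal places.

P(Distribution tier fails) [AND] = 0.22 × 0.04 = 0.008800
P(Utility feed fails) [AND] = 0.41 × 0.15 = 0.061500
P(Generator path down) [OR] = 1 − (1−0.35) × (1−0.44) = 0.636000
P(Bus B lost) [OR] = 1 − (1−0.38) × (1−0.061500) × (1−0.21) × (1−0.636000) = 0.832677
P(Data center power outage) [AND] = 0.008800 × 0.832677 = 0.007328
Rounded to 4 decimal places: P(Data center power outage) ≈ 0.0073.

0.0073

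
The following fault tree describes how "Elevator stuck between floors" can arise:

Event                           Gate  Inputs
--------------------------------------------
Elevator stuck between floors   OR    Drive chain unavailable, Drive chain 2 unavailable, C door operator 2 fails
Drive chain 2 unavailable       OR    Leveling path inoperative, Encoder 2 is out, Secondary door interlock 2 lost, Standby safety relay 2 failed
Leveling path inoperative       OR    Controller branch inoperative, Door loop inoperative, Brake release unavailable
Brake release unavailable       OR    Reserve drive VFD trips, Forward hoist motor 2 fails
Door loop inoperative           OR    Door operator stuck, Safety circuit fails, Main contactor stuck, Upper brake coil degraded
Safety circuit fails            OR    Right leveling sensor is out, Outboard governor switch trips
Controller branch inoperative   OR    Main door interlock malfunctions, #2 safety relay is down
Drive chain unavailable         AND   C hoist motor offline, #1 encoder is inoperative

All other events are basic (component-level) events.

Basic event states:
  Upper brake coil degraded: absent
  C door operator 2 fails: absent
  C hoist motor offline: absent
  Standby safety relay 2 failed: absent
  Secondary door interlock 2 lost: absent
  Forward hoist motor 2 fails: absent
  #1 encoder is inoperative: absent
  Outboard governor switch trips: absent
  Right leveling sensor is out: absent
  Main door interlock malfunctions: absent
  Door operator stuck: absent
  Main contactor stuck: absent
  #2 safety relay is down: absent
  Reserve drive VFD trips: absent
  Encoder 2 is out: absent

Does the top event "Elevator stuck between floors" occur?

No

Drive chain unavailable [AND]: C hoist motor offline=not, #1 encoder is inoperative=not → not all inputs occur → does not occur.
Controller branch inoperative [OR]: Main door interlock malfunctions=not, #2 safety relay is down=not → no input occurs → does not occur.
Safety circuit fails [OR]: Right leveling sensor is out=not, Outboard governor switch trips=not → no input occurs → does not occur.
Door loop inoperative [OR]: Door operator stuck=not, Safety circuit fails=not, Main contactor stuck=not, Upper brake coil degraded=not → no input occurs → does not occur.
Brake release unavailable [OR]: Reserve drive VFD trips=not, Forward hoist motor 2 fails=not → no input occurs → does not occur.
Leveling path inoperative [OR]: Controller branch inoperative=not, Door loop inoperative=not, Brake release unavailable=not → no input occurs → does not occur.
Drive chain 2 unavailable [OR]: Leveling path inoperative=not, Encoder 2 is out=not, Secondary door interlock 2 lost=not, Standby safety relay 2 failed=not → no input occurs → does not occur.
Elevator stuck between floors [OR]: Drive chain unavailable=not, Drive chain 2 unavailable=not, C door operator 2 fails=not → no input occurs → does not occur.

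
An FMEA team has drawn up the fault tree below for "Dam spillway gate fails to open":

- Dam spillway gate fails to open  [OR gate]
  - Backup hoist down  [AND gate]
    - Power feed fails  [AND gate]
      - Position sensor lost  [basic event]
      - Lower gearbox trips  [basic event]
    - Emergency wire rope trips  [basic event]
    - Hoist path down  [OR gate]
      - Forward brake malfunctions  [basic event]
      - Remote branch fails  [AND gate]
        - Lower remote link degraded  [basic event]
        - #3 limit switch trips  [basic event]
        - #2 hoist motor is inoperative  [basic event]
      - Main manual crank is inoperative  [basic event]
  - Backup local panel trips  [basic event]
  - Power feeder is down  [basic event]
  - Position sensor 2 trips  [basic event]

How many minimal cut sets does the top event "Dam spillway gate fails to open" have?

Power feed fails [AND]: one cut set from each child combined → 1 × 1 = 1 cut set(s).
Remote branch fails [AND]: one cut set from each child combined → 1 × 1 × 1 = 1 cut set(s).
Hoist path down [OR]: union of children's cut sets → 3 cut set(s).
Backup hoist down [AND]: one cut set from each child combined → 1 × 1 × 3 = 3 cut set(s).
Dam spillway gate fails to open [OR]: union of children's cut sets → 6 cut set(s).
Minimal cut sets: {Emergency wire rope trips, Forward brake malfunctions, Lower gearbox trips, Position sensor lost}; {#2 hoist motor is inoperative, #3 limit switch trips, Emergency wire rope trips, Lower gearbox trips, Lower remote link degraded, Position sensor lost}; {Emergency wire rope trips, Lower gearbox trips, Main manual crank is inoperative, Position sensor lost}; {Backup local panel trips}; {Power feeder is down}; {Position sensor 2 trips}.

6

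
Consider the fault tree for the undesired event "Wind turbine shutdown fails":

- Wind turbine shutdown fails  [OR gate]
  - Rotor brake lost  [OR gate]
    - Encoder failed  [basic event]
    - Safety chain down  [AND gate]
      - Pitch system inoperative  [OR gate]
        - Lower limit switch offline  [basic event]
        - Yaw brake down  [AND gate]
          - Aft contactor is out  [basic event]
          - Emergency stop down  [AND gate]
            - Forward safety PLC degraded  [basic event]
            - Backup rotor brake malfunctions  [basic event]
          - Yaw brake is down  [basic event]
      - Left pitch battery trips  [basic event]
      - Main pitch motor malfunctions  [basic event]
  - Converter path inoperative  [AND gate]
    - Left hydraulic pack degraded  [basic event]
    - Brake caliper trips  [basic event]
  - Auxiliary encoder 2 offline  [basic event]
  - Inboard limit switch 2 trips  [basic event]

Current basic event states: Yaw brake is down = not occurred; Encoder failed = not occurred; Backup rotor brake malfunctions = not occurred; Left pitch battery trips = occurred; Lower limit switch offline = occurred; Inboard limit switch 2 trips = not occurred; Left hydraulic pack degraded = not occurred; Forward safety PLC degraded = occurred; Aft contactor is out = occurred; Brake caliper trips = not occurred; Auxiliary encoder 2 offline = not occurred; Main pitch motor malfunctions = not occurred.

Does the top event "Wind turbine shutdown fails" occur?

Emergency stop down [AND]: Forward safety PLC degraded=occurs, Backup rotor brake malfunctions=not → not all inputs occur → does not occur.
Yaw brake down [AND]: Aft contactor is out=occurs, Emergency stop down=not, Yaw brake is down=not → not all inputs occur → does not occur.
Pitch system inoperative [OR]: Lower limit switch offline=occurs, Yaw brake down=not → at least one input occurs → occurs.
Safety chain down [AND]: Pitch system inoperative=occurs, Left pitch battery trips=occurs, Main pitch motor malfunctions=not → not all inputs occur → does not occur.
Rotor brake lost [OR]: Encoder failed=not, Safety chain down=not → no input occurs → does not occur.
Converter path inoperative [AND]: Left hydraulic pack degraded=not, Brake caliper trips=not → not all inputs occur → does not occur.
Wind turbine shutdown fails [OR]: Rotor brake lost=not, Converter path inoperative=not, Auxiliary encoder 2 offline=not, Inboard limit switch 2 trips=not → no input occurs → does not occur.

No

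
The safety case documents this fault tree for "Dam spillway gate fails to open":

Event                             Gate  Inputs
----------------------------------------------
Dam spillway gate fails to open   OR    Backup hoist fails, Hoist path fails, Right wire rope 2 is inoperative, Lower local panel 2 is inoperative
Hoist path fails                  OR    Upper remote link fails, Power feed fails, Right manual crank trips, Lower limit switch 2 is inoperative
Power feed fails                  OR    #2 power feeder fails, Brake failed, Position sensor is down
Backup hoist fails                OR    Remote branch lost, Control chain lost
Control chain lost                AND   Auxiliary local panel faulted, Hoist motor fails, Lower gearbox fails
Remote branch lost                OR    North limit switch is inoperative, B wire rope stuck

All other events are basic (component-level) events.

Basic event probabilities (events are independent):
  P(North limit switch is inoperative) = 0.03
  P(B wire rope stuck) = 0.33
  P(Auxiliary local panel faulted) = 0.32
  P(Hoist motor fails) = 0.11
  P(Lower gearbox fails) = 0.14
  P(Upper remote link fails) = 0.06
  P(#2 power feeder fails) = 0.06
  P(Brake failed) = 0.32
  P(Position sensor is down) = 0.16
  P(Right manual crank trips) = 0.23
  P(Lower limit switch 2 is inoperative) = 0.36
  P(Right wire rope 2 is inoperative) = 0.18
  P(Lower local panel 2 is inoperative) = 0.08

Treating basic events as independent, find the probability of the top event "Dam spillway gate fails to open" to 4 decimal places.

0.8787

P(Remote branch lost) [OR] = 1 − (1−0.03) × (1−0.33) = 0.350100
P(Control chain lost) [AND] = 0.32 × 0.11 × 0.14 = 0.004928
P(Backup hoist fails) [OR] = 1 − (1−0.350100) × (1−0.004928) = 0.353303
P(Power feed fails) [OR] = 1 − (1−0.06) × (1−0.32) × (1−0.16) = 0.463072
P(Hoist path fails) [OR] = 1 − (1−0.06) × (1−0.463072) × (1−0.23) × (1−0.36) = 0.751278
P(Dam spillway gate fails to open) [OR] = 1 − (1−0.353303) × (1−0.751278) × (1−0.18) × (1−0.08) = 0.878656
Rounded to 4 decimal places: P(Dam spillway gate fails to open) ≈ 0.8787.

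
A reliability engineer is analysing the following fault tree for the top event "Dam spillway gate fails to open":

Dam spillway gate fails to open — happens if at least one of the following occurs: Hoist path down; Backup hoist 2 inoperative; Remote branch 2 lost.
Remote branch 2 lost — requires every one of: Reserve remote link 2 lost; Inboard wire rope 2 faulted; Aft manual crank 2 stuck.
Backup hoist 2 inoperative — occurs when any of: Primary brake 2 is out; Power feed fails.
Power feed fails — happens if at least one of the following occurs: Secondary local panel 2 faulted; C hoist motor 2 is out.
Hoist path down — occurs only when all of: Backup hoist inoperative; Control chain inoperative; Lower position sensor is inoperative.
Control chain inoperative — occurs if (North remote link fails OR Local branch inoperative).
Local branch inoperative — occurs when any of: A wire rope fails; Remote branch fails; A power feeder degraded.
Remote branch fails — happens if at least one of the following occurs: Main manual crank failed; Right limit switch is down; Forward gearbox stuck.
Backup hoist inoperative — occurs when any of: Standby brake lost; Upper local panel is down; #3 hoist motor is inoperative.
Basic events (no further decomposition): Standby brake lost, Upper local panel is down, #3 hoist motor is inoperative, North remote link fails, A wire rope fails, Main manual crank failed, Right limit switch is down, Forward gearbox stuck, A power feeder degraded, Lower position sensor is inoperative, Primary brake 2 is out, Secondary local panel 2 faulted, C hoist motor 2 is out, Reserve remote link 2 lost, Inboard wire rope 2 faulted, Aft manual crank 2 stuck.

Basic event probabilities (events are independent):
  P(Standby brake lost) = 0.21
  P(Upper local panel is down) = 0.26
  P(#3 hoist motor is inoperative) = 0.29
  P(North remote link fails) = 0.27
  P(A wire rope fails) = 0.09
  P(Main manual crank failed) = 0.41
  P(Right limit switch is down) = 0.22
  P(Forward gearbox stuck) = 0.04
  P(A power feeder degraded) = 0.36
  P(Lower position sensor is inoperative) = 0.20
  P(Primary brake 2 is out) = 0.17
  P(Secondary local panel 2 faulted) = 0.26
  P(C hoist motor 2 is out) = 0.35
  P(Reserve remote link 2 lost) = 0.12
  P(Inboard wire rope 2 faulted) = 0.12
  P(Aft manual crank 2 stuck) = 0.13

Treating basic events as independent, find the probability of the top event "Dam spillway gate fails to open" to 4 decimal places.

P(Backup hoist inoperative) [OR] = 1 − (1−0.21) × (1−0.26) × (1−0.29) = 0.584934
P(Remote branch fails) [OR] = 1 − (1−0.41) × (1−0.22) × (1−0.04) = 0.558208
P(Local branch inoperative) [OR] = 1 − (1−0.09) × (1−0.558208) × (1−0.36) = 0.742700
P(Control chain inoperative) [OR] = 1 − (1−0.27) × (1−0.742700) = 0.812171
P(Hoist path down) [AND] = 0.584934 × 0.812171 × 0.20 = 0.095013
P(Power feed fails) [OR] = 1 − (1−0.26) × (1−0.35) = 0.519000
P(Backup hoist 2 inoperative) [OR] = 1 − (1−0.17) × (1−0.519000) = 0.600770
P(Remote branch 2 lost) [AND] = 0.12 × 0.12 × 0.13 = 0.001872
P(Dam spillway gate fails to open) [OR] = 1 − (1−0.095013) × (1−0.600770) × (1−0.001872) = 0.639378
Rounded to 4 decimal places: P(Dam spillway gate fails to open) ≈ 0.6394.

0.6394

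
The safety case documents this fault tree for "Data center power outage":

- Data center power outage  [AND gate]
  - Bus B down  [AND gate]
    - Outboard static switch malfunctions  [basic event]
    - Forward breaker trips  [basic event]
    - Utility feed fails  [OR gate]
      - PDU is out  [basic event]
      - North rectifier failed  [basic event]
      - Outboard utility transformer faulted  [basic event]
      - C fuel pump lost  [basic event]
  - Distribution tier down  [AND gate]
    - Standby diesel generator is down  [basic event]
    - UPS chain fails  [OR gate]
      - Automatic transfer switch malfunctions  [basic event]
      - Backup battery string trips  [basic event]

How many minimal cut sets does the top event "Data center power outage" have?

Utility feed fails [OR]: union of children's cut sets → 4 cut set(s).
Bus B down [AND]: one cut set from each child combined → 1 × 1 × 4 = 4 cut set(s).
UPS chain fails [OR]: union of children's cut sets → 2 cut set(s).
Distribution tier down [AND]: one cut set from each child combined → 1 × 2 = 2 cut set(s).
Data center power outage [AND]: one cut set from each child combined → 4 × 2 = 8 cut set(s).
Minimal cut sets: {Automatic transfer switch malfunctions, Forward breaker trips, Outboard static switch malfunctions, PDU is out, Standby diesel generator is down}; {Backup battery string trips, Forward breaker trips, Outboard static switch malfunctions, PDU is out, Standby diesel generator is down}; {Automatic transfer switch malfunctions, Forward breaker trips, North rectifier failed, Outboard static switch malfunctions, Standby diesel generator is down}; {Backup battery string trips, Forward breaker trips, North rectifier failed, Outboard static switch malfunctions, Standby diesel generator is down}; {Automatic transfer switch malfunctions, Forward breaker trips, Outboard static switch malfunctions, Outboard utility transformer faulted, Standby diesel generator is down}; {Backup battery string trips, Forward breaker trips, Outboard static switch malfunctions, Outboard utility transformer faulted, Standby diesel generator is down}; {Automatic transfer switch malfunctions, C fuel pump lost, Forward breaker trips, Outboard static switch malfunctions, Standby diesel generator is down}; {Backup battery string trips, C fuel pump lost, Forward breaker trips, Outboard static switch malfunctions, Standby diesel generator is down}.

8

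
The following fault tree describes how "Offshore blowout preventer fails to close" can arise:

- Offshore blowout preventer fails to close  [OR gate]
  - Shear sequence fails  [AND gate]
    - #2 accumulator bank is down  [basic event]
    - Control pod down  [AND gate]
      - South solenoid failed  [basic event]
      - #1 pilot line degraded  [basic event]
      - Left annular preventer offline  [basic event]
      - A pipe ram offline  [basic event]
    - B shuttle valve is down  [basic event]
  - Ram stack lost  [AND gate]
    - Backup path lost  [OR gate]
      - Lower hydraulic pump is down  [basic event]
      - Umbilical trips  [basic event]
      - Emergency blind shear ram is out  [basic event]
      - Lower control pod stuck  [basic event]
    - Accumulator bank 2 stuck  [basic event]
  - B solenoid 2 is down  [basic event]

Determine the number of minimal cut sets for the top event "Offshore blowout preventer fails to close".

Control pod down [AND]: one cut set from each child combined → 1 × 1 × 1 × 1 = 1 cut set(s).
Shear sequence fails [AND]: one cut set from each child combined → 1 × 1 × 1 = 1 cut set(s).
Backup path lost [OR]: union of children's cut sets → 4 cut set(s).
Ram stack lost [AND]: one cut set from each child combined → 4 × 1 = 4 cut set(s).
Offshore blowout preventer fails to close [OR]: union of children's cut sets → 6 cut set(s).
Minimal cut sets: {#1 pilot line degraded, #2 accumulator bank is down, A pipe ram offline, B shuttle valve is down, Left annular preventer offline, South solenoid failed}; {Accumulator bank 2 stuck, Lower hydraulic pump is down}; {Accumulator bank 2 stuck, Umbilical trips}; {Accumulator bank 2 stuck, Emergency blind shear ram is out}; {Accumulator bank 2 stuck, Lower control pod stuck}; {B solenoid 2 is down}.

6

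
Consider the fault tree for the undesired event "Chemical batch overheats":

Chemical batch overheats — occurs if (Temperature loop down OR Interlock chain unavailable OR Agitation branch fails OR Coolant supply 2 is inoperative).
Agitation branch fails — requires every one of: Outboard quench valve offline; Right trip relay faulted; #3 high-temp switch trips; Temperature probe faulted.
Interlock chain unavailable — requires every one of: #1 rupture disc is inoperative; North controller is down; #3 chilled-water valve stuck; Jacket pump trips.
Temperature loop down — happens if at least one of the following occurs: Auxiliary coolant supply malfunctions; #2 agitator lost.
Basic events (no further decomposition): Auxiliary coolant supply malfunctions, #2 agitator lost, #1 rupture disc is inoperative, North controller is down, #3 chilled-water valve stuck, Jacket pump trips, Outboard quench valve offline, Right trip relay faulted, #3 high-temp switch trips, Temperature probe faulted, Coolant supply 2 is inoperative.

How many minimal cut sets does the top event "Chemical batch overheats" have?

Temperature loop down [OR]: union of children's cut sets → 2 cut set(s).
Interlock chain unavailable [AND]: one cut set from each child combined → 1 × 1 × 1 × 1 = 1 cut set(s).
Agitation branch fails [AND]: one cut set from each child combined → 1 × 1 × 1 × 1 = 1 cut set(s).
Chemical batch overheats [OR]: union of children's cut sets → 5 cut set(s).
Minimal cut sets: {Auxiliary coolant supply malfunctions}; {#2 agitator lost}; {#1 rupture disc is inoperative, #3 chilled-water valve stuck, Jacket pump trips, North controller is down}; {#3 high-temp switch trips, Outboard quench valve offline, Right trip relay faulted, Temperature probe faulted}; {Coolant supply 2 is inoperative}.

5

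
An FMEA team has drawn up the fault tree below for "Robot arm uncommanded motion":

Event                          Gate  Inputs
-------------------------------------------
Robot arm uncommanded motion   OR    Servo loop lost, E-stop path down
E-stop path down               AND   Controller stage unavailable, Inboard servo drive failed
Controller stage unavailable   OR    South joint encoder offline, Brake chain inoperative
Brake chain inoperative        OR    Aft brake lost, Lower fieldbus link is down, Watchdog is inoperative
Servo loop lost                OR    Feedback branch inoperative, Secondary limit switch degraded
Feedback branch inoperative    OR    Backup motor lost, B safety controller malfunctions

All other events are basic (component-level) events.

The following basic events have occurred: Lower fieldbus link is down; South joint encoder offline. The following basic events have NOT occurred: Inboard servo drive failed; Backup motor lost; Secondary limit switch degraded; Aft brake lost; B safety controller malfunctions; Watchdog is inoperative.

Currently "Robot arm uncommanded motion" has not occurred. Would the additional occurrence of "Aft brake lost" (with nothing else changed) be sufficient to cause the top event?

Counterfactual: set "Aft brake lost" to occurred.
Feedback branch inoperative [OR]: Backup motor lost=not, B safety controller malfunctions=not → no input occurs → does not occur.
Servo loop lost [OR]: Feedback branch inoperative=not, Secondary limit switch degraded=not → no input occurs → does not occur.
Brake chain inoperative [OR]: Aft brake lost=occurs, Lower fieldbus link is down=occurs, Watchdog is inoperative=not → at least one input occurs → occurs.
Controller stage unavailable [OR]: South joint encoder offline=occurs, Brake chain inoperative=occurs → at least one input occurs → occurs.
E-stop path down [AND]: Controller stage unavailable=occurs, Inboard servo drive failed=not → not all inputs occur → does not occur.
Robot arm uncommanded motion [OR]: Servo loop lost=not, E-stop path down=not → no input occurs → does not occur.

No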